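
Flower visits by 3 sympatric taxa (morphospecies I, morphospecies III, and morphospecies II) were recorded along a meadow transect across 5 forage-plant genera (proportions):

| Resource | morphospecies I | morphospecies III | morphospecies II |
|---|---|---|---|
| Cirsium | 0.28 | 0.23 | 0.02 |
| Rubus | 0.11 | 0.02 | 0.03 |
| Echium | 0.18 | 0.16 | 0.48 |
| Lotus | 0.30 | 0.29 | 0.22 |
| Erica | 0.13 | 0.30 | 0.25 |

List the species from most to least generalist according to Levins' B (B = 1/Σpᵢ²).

morphospecies I > morphospecies III > morphospecies II

Σp_Iᵢ² = 0.28² + 0.11² + 0.18² + 0.30² + 0.13² = 0.0784 + 0.0121 + 0.0324 + 0.0900 + 0.0169 = 0.2298
B_I = 1 / 0.2298 = 4.3516
Σp_IIIᵢ² = 0.23² + 0.02² + 0.16² + 0.29² + 0.30² = 0.0529 + 0.0004 + 0.0256 + 0.0841 + 0.0900 = 0.2530
B_III = 1 / 0.2530 = 3.9526
Σp_IIᵢ² = 0.02² + 0.03² + 0.48² + 0.22² + 0.25² = 0.0004 + 0.0009 + 0.2304 + 0.0484 + 0.0625 = 0.3426
B_II = 1 / 0.3426 = 2.9189
Ranking by B (broadest → narrowest): morphospecies I (4.35) > morphospecies III (3.95) > morphospecies II (2.92)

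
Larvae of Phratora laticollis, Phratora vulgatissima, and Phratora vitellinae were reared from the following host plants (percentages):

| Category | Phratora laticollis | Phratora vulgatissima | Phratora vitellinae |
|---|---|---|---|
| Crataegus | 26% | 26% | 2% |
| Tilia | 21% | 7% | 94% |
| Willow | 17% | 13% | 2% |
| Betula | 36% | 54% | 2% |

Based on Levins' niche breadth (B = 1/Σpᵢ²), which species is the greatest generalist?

Convert percentages to proportions (divide by 100).
Σp_latiᵢ² = 0.26² + 0.21² + 0.17² + 0.36² = 0.0676 + 0.0441 + 0.0289 + 0.1296 = 0.2702
B_lati = 1 / 0.2702 = 3.7010
Σp_vulgᵢ² = 0.26² + 0.07² + 0.13² + 0.54² = 0.0676 + 0.0049 + 0.0169 + 0.2916 = 0.3810
B_vulg = 1 / 0.3810 = 2.6247
Σp_viteᵢ² = 0.02² + 0.94² + 0.02² + 0.02² = 0.0004 + 0.8836 + 0.0004 + 0.0004 = 0.8848
B_vite = 1 / 0.8848 = 1.1302
Highest B → broadest niche (most generalist): Phratora laticollis (B = 3.70).

Phratora laticollis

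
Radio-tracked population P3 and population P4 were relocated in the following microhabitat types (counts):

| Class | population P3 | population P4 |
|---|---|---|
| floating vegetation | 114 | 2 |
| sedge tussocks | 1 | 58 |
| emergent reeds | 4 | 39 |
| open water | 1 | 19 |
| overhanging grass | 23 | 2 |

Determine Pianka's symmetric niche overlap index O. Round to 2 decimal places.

Proportions for population P3 (n=143): 114/143=0.7972, 1/143=0.0070, 4/143=0.0280, 1/143=0.0070, 23/143=0.1608
Proportions for population P4 (n=120): 2/120=0.0167, 58/120=0.4833, 39/120=0.3250, 19/120=0.1583, 2/120=0.0167
Σ p₁ᵢp₂ᵢ = 0.013313 + 0.003383 + 0.009100 + 0.001108 + 0.002685 = 0.029589
Σp_1ᵢ² = 0.7972² + 0.0070² + 0.0280² + 0.0070² + 0.1608² = 0.635528 + 0.000049 + 0.000784 + 0.000049 + 0.025857 = 0.662267
Σp_2ᵢ² = 0.0167² + 0.4833² + 0.3250² + 0.1583² + 0.0167² = 0.000279 + 0.233579 + 0.105625 + 0.025059 + 0.000279 = 0.364821
O = 0.029589 / √(0.662267 × 0.364821) = 0.029589 / 0.4915373 = 0.0602

0.06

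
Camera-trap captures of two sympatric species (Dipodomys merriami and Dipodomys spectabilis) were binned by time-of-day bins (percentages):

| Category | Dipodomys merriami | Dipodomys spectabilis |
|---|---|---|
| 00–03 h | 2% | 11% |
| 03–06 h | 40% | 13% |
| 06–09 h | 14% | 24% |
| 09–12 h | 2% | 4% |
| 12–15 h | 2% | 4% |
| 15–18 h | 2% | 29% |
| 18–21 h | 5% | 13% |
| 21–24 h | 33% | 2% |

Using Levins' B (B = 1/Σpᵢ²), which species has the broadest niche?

Convert percentages to proportions (divide by 100).
Σp_merrᵢ² = 0.02² + 0.40² + 0.14² + 0.02² + 0.02² + 0.02² + 0.05² + 0.33² = 0.0004 + 0.1600 + 0.0196 + 0.0004 + 0.0004 + 0.0004 + 0.0025 + 0.1089 = 0.2926
B_merr = 1 / 0.2926 = 3.4176
Σp_specᵢ² = 0.11² + 0.13² + 0.24² + 0.04² + 0.04² + 0.29² + 0.13² + 0.02² = 0.0121 + 0.0169 + 0.0576 + 0.0016 + 0.0016 + 0.0841 + 0.0169 + 0.0004 = 0.1912
B_spec = 1 / 0.1912 = 5.2301
Highest B → broadest niche (most generalist): Dipodomys spectabilis (B = 5.23).

Dipodomys spectabilis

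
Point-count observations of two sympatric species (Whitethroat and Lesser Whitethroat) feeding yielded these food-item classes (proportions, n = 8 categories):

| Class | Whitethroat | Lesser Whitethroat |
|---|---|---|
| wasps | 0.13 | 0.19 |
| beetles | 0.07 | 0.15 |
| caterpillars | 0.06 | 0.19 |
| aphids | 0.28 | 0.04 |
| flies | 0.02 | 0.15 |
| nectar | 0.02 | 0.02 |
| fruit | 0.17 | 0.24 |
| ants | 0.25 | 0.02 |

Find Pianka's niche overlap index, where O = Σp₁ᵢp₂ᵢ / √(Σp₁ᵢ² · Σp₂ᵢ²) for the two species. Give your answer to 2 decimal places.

Σ p₁ᵢp₂ᵢ = 0.0247 + 0.0105 + 0.0114 + 0.0112 + 0.0030 + 0.0004 + 0.0408 + 0.0050 = 0.1070
Σp_1ᵢ² = 0.13² + 0.07² + 0.06² + 0.28² + 0.02² + 0.02² + 0.17² + 0.25² = 0.0169 + 0.0049 + 0.0036 + 0.0784 + 0.0004 + 0.0004 + 0.0289 + 0.0625 = 0.1960
Σp_2ᵢ² = 0.19² + 0.15² + 0.19² + 0.04² + 0.15² + 0.02² + 0.24² + 0.02² = 0.0361 + 0.0225 + 0.0361 + 0.0016 + 0.0225 + 0.0004 + 0.0576 + 0.0004 = 0.1772
O = 0.1070 / √(0.1960 × 0.1772) = 0.1070 / 0.18636 = 0.5742

0.57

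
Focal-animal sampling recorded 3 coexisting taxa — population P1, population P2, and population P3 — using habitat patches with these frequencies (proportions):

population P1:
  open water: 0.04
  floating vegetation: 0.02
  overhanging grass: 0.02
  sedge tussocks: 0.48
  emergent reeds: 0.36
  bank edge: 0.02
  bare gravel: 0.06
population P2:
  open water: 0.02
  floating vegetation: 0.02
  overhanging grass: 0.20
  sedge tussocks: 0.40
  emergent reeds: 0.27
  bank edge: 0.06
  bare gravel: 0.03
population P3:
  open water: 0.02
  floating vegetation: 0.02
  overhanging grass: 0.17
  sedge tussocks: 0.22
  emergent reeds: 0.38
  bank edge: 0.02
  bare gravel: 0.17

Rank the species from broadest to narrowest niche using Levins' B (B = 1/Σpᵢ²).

population P3 > population P2 > population P1

Σp_P1ᵢ² = 0.04² + 0.02² + 0.02² + 0.48² + 0.36² + 0.02² + 0.06² = 0.0016 + 0.0004 + 0.0004 + 0.2304 + 0.1296 + 0.0004 + 0.0036 = 0.3664
B_P1 = 1 / 0.3664 = 2.7293
Σp_P2ᵢ² = 0.02² + 0.02² + 0.20² + 0.40² + 0.27² + 0.06² + 0.03² = 0.0004 + 0.0004 + 0.0400 + 0.1600 + 0.0729 + 0.0036 + 0.0009 = 0.2782
B_P2 = 1 / 0.2782 = 3.5945
Σp_P3ᵢ² = 0.02² + 0.02² + 0.17² + 0.22² + 0.38² + 0.02² + 0.17² = 0.0004 + 0.0004 + 0.0289 + 0.0484 + 0.1444 + 0.0004 + 0.0289 = 0.2518
B_P3 = 1 / 0.2518 = 3.9714
Ranking by B (broadest → narrowest): population P3 (3.97) > population P2 (3.59) > population P1 (2.73)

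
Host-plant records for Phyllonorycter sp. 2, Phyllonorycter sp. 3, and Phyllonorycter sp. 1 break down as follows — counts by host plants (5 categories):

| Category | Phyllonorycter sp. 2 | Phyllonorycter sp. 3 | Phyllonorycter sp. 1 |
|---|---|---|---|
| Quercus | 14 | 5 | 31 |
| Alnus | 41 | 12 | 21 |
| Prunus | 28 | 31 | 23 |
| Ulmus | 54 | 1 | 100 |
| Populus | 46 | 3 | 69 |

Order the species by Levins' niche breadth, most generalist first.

Proportions for Phyllonorycter sp. 2 (n=183): 14/183=0.0765, 41/183=0.2240, 28/183=0.1530, 54/183=0.2951, 46/183=0.2514
Proportions for Phyllonorycter sp. 3 (n=52): 5/52=0.0962, 12/52=0.2308, 31/52=0.5962, 1/52=0.0192, 3/52=0.0577
Proportions for Phyllonorycter sp. 1 (n=244): 31/244=0.1270, 21/244=0.0861, 23/244=0.0943, 100/244=0.4098, 69/244=0.2828
Σp_2ᵢ² = 0.0765² + 0.2240² + 0.1530² + 0.2951² + 0.2514² = 0.005852 + 0.050176 + 0.023409 + 0.087084 + 0.063202 = 0.229723
B_2 = 1 / 0.229723 = 4.3531
Σp_3ᵢ² = 0.0962² + 0.2308² + 0.5962² + 0.0192² + 0.0577² = 0.009254 + 0.053269 + 0.355454 + 0.000369 + 0.003329 = 0.421675
B_3 = 1 / 0.421675 = 2.3715
Σp_1ᵢ² = 0.1270² + 0.0861² + 0.0943² + 0.4098² + 0.2828² = 0.016129 + 0.007413 + 0.008892 + 0.167936 + 0.079976 = 0.280346
B_1 = 1 / 0.280346 = 3.5670
Ranking by B (broadest → narrowest): Phyllonorycter sp. 2 (4.35) > Phyllonorycter sp. 1 (3.57) > Phyllonorycter sp. 3 (2.37)

Phyllonorycter sp. 2 > Phyllonorycter sp. 1 > Phyllonorycter sp. 3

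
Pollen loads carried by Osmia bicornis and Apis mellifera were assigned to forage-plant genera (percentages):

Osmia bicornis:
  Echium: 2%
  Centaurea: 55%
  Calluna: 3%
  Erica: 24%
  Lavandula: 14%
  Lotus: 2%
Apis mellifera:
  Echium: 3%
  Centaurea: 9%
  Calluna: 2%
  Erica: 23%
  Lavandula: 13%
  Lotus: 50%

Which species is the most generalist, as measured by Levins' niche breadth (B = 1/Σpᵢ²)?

Convert percentages to proportions (divide by 100).
Σp_bicoᵢ² = 0.02² + 0.55² + 0.03² + 0.24² + 0.14² + 0.02² = 0.0004 + 0.3025 + 0.0009 + 0.0576 + 0.0196 + 0.0004 = 0.3814
B_bico = 1 / 0.3814 = 2.6219
Σp_mellᵢ² = 0.03² + 0.09² + 0.02² + 0.23² + 0.13² + 0.50² = 0.0009 + 0.0081 + 0.0004 + 0.0529 + 0.0169 + 0.2500 = 0.3292
B_mell = 1 / 0.3292 = 3.0377
Highest B → broadest niche (most generalist): Apis mellifera (B = 3.04).

Apis mellifera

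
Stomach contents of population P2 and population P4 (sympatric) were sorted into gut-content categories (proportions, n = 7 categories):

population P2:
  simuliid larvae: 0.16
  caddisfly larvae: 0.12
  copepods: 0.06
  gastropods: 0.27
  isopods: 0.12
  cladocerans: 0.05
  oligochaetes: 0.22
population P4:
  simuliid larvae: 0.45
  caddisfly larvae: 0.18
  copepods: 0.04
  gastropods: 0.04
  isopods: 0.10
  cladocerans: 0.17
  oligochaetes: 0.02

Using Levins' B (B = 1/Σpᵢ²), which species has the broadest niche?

population P2

Σp_P2ᵢ² = 0.16² + 0.12² + 0.06² + 0.27² + 0.12² + 0.05² + 0.22² = 0.0256 + 0.0144 + 0.0036 + 0.0729 + 0.0144 + 0.0025 + 0.0484 = 0.1818
B_P2 = 1 / 0.1818 = 5.5006
Σp_P4ᵢ² = 0.45² + 0.18² + 0.04² + 0.04² + 0.10² + 0.17² + 0.02² = 0.2025 + 0.0324 + 0.0016 + 0.0016 + 0.0100 + 0.0289 + 0.0004 = 0.2774
B_P4 = 1 / 0.2774 = 3.6049
Highest B → broadest niche (most generalist): population P2 (B = 5.50).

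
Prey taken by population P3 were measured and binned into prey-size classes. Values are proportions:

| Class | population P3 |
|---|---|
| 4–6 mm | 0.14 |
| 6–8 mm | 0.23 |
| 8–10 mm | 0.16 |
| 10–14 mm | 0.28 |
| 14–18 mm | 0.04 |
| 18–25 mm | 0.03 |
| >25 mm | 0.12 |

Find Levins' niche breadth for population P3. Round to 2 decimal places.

Σpᵢ² = 0.14² + 0.23² + 0.16² + 0.28² + 0.04² + 0.03² + 0.12² = 0.0196 + 0.0529 + 0.0256 + 0.0784 + 0.0016 + 0.0009 + 0.0144 = 0.1934
B = 1 / 0.1934 = 5.1706

5.17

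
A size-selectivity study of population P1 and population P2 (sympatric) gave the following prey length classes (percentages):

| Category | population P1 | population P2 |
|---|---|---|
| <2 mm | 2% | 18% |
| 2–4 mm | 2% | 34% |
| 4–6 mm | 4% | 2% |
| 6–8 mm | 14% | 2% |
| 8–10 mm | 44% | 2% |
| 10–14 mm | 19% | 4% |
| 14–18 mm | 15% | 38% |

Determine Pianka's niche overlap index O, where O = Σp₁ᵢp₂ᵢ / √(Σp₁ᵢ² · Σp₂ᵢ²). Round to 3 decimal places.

0.307

Convert percentages to proportions (divide by 100).
Σ p₁ᵢp₂ᵢ = 0.0036 + 0.0068 + 0.0008 + 0.0028 + 0.0088 + 0.0076 + 0.0570 = 0.0874
Σp_1ᵢ² = 0.02² + 0.02² + 0.04² + 0.14² + 0.44² + 0.19² + 0.15² = 0.0004 + 0.0004 + 0.0016 + 0.0196 + 0.1936 + 0.0361 + 0.0225 = 0.2742
Σp_2ᵢ² = 0.18² + 0.34² + 0.02² + 0.02² + 0.02² + 0.04² + 0.38² = 0.0324 + 0.1156 + 0.0004 + 0.0004 + 0.0004 + 0.0016 + 0.1444 = 0.2952
O = 0.0874 / √(0.2742 × 0.2952) = 0.0874 / 0.284506 = 0.30720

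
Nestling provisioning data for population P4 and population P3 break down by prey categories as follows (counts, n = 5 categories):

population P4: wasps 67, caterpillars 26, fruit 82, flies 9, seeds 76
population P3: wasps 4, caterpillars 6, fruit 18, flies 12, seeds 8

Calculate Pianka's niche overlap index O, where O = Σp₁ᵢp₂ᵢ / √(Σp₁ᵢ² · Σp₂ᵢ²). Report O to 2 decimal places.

Proportions for population P4 (n=260): 67/260=0.2577, 26/260=0.1000, 82/260=0.3154, 9/260=0.0346, 76/260=0.2923
Proportions for population P3 (n=48): 4/48=0.0833, 6/48=0.1250, 18/48=0.3750, 12/48=0.2500, 8/48=0.1667
Σ p₁ᵢp₂ᵢ = 0.021466 + 0.012500 + 0.118275 + 0.008650 + 0.048726 = 0.209617
Σp_1ᵢ² = 0.2577² + 0.1000² + 0.3154² + 0.0346² + 0.2923² = 0.066409 + 0.010000 + 0.099477 + 0.001197 + 0.085439 = 0.262522
Σp_2ᵢ² = 0.0833² + 0.1250² + 0.3750² + 0.2500² + 0.1667² = 0.006939 + 0.015625 + 0.140625 + 0.062500 + 0.027789 = 0.253478
O = 0.209617 / √(0.262522 × 0.253478) = 0.209617 / 0.2579604 = 0.8126

0.81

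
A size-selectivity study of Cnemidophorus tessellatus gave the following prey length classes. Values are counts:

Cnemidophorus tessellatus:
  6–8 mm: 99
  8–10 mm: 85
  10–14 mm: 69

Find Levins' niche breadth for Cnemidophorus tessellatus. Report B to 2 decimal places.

Proportions for Cnemidophorus tessellatus (n=253): 99/253=0.3913, 85/253=0.3360, 69/253=0.2727
Σpᵢ² = 0.3913² + 0.3360² + 0.2727² = 0.153116 + 0.112896 + 0.074365 = 0.340377
B = 1 / 0.340377 = 2.9379

2.94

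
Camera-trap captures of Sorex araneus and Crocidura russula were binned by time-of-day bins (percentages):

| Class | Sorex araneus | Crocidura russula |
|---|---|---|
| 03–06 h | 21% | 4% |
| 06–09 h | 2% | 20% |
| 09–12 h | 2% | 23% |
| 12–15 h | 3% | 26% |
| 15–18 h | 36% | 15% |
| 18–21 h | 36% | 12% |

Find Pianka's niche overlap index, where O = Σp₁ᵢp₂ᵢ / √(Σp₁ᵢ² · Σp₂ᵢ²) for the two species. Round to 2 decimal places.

Convert percentages to proportions (divide by 100).
Σ p₁ᵢp₂ᵢ = 0.0084 + 0.0040 + 0.0046 + 0.0078 + 0.0540 + 0.0432 = 0.1220
Σp_1ᵢ² = 0.21² + 0.02² + 0.02² + 0.03² + 0.36² + 0.36² = 0.0441 + 0.0004 + 0.0004 + 0.0009 + 0.1296 + 0.1296 = 0.3050
Σp_2ᵢ² = 0.04² + 0.20² + 0.23² + 0.26² + 0.15² + 0.12² = 0.0016 + 0.0400 + 0.0529 + 0.0676 + 0.0225 + 0.0144 = 0.1990
O = 0.1220 / √(0.3050 × 0.1990) = 0.1220 / 0.24636 = 0.4952

0.50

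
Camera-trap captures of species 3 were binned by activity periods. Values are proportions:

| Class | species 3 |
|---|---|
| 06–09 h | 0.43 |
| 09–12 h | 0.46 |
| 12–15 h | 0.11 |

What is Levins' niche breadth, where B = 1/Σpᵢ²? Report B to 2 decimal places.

Σpᵢ² = 0.43² + 0.46² + 0.11² = 0.1849 + 0.2116 + 0.0121 = 0.4086
B = 1 / 0.4086 = 2.4474

2.45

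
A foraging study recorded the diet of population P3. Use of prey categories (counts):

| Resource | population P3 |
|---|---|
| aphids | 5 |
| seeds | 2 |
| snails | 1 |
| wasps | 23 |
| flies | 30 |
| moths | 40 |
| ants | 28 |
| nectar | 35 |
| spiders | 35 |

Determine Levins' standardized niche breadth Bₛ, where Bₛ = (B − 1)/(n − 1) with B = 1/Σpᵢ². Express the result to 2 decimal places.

Proportions for population P3 (n=199): 5/199=0.0251, 2/199=0.0101, 1/199=0.0050, 23/199=0.1156, 30/199=0.1508, 40/199=0.2010, 28/199=0.1407, 35/199=0.1759, 35/199=0.1759
Σpᵢ² = 0.0251² + 0.0101² + 0.0050² + 0.1156² + 0.1508² + 0.2010² + 0.1407² + 0.1759² + 0.1759² = 0.000630 + 0.000102 + 0.000025 + 0.013363 + 0.022741 + 0.040401 + 0.019796 + 0.030941 + 0.030941 = 0.158940
B = 1 / 0.158940 = 6.2917
Bₛ = (B − 1)/(n − 1) = (6.2917 − 1)/(9 − 1) = 5.2917/8 = 0.6615

0.66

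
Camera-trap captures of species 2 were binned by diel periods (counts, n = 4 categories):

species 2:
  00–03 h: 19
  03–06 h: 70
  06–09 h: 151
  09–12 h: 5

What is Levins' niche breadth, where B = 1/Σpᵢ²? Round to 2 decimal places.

2.14

Proportions for species 2 (n=245): 19/245=0.0776, 70/245=0.2857, 151/245=0.6163, 5/245=0.0204
Σpᵢ² = 0.0776² + 0.2857² + 0.6163² + 0.0204² = 0.006022 + 0.081624 + 0.379826 + 0.000416 = 0.467888
B = 1 / 0.467888 = 2.1373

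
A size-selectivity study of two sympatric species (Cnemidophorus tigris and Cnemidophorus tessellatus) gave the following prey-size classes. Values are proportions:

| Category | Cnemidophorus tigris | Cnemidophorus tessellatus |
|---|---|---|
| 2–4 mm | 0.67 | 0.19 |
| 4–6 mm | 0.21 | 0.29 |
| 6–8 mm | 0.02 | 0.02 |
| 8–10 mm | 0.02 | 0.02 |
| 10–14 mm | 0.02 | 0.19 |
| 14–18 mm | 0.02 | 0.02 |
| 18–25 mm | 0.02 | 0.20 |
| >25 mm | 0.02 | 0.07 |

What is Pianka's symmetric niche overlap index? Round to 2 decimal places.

0.63

Σ p₁ᵢp₂ᵢ = 0.1273 + 0.0609 + 0.0004 + 0.0004 + 0.0038 + 0.0004 + 0.0040 + 0.0014 = 0.1986
Σp_1ᵢ² = 0.67² + 0.21² + 0.02² + 0.02² + 0.02² + 0.02² + 0.02² + 0.02² = 0.4489 + 0.0441 + 0.0004 + 0.0004 + 0.0004 + 0.0004 + 0.0004 + 0.0004 = 0.4954
Σp_2ᵢ² = 0.19² + 0.29² + 0.02² + 0.02² + 0.19² + 0.02² + 0.20² + 0.07² = 0.0361 + 0.0841 + 0.0004 + 0.0004 + 0.0361 + 0.0004 + 0.0400 + 0.0049 = 0.2024
O = 0.1986 / √(0.4954 × 0.2024) = 0.1986 / 0.31665 = 0.6272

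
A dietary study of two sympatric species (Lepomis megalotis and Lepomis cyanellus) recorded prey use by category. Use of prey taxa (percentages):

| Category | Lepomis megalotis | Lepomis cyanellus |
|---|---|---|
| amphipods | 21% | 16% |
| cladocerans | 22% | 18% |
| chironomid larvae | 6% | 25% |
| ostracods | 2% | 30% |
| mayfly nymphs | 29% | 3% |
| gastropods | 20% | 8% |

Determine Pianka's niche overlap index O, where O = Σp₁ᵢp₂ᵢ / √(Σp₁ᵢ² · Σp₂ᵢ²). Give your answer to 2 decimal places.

Convert percentages to proportions (divide by 100).
Σ p₁ᵢp₂ᵢ = 0.0336 + 0.0396 + 0.0150 + 0.0060 + 0.0087 + 0.0160 = 0.1189
Σp_1ᵢ² = 0.21² + 0.22² + 0.06² + 0.02² + 0.29² + 0.20² = 0.0441 + 0.0484 + 0.0036 + 0.0004 + 0.0841 + 0.0400 = 0.2206
Σp_2ᵢ² = 0.16² + 0.18² + 0.25² + 0.30² + 0.03² + 0.08² = 0.0256 + 0.0324 + 0.0625 + 0.0900 + 0.0009 + 0.0064 = 0.2178
O = 0.1189 / √(0.2206 × 0.2178) = 0.1189 / 0.21920 = 0.5424

0.54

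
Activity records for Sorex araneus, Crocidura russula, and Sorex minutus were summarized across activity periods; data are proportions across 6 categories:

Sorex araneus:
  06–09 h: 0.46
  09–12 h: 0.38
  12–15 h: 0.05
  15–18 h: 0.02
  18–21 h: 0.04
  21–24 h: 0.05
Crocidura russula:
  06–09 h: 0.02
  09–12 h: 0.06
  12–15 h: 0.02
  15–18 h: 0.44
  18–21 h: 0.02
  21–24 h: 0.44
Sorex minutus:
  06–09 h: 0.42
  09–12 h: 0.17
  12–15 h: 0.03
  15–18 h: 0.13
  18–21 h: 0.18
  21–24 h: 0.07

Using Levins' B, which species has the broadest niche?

Σp_aranᵢ² = 0.46² + 0.38² + 0.05² + 0.02² + 0.04² + 0.05² = 0.2116 + 0.1444 + 0.0025 + 0.0004 + 0.0016 + 0.0025 = 0.3630
B_aran = 1 / 0.3630 = 2.7548
Σp_russᵢ² = 0.02² + 0.06² + 0.02² + 0.44² + 0.02² + 0.44² = 0.0004 + 0.0036 + 0.0004 + 0.1936 + 0.0004 + 0.1936 = 0.3920
B_russ = 1 / 0.3920 = 2.5510
Σp_minuᵢ² = 0.42² + 0.17² + 0.03² + 0.13² + 0.18² + 0.07² = 0.1764 + 0.0289 + 0.0009 + 0.0169 + 0.0324 + 0.0049 = 0.2604
B_minu = 1 / 0.2604 = 3.8402
Highest B → broadest niche (most generalist): Sorex minutus (B = 3.84).

Sorex minutus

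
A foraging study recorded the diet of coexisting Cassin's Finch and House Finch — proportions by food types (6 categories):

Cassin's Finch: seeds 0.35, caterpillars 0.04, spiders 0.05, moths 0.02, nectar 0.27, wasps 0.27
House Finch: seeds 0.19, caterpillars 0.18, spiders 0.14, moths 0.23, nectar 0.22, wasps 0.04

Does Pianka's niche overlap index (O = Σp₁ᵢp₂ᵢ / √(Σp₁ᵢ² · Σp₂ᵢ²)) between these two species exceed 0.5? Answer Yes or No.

Yes

Σ p₁ᵢp₂ᵢ = 0.0665 + 0.0072 + 0.0070 + 0.0046 + 0.0594 + 0.0108 = 0.1555
Σp_1ᵢ² = 0.35² + 0.04² + 0.05² + 0.02² + 0.27² + 0.27² = 0.1225 + 0.0016 + 0.0025 + 0.0004 + 0.0729 + 0.0729 = 0.2728
Σp_2ᵢ² = 0.19² + 0.18² + 0.14² + 0.23² + 0.22² + 0.04² = 0.0361 + 0.0324 + 0.0196 + 0.0529 + 0.0484 + 0.0016 = 0.1910
O = 0.1555 / √(0.2728 × 0.1910) = 0.1555 / 0.22826 = 0.6812
O = 0.6812 > 0.5 → Yes.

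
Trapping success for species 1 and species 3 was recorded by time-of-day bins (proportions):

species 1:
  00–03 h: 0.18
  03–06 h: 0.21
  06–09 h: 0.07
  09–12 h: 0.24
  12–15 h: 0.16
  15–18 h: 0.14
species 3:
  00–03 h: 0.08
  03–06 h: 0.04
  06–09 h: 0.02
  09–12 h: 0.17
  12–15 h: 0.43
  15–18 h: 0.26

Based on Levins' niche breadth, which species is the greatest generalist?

Σp_1ᵢ² = 0.18² + 0.21² + 0.07² + 0.24² + 0.16² + 0.14² = 0.0324 + 0.0441 + 0.0049 + 0.0576 + 0.0256 + 0.0196 = 0.1842
B_1 = 1 / 0.1842 = 5.4289
Σp_3ᵢ² = 0.08² + 0.04² + 0.02² + 0.17² + 0.43² + 0.26² = 0.0064 + 0.0016 + 0.0004 + 0.0289 + 0.1849 + 0.0676 = 0.2898
B_3 = 1 / 0.2898 = 3.4507
Highest B → broadest niche (most generalist): species 1 (B = 5.43).

species 1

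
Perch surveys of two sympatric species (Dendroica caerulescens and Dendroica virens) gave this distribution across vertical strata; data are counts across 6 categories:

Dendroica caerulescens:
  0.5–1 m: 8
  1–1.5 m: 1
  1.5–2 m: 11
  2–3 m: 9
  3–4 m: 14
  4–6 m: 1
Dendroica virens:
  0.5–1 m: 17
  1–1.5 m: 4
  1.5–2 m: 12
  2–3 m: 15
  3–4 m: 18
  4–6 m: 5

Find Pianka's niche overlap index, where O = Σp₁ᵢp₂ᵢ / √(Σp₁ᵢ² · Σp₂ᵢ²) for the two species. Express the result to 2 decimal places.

Proportions for Dendroica caerulescens (n=44): 8/44=0.1818, 1/44=0.0227, 11/44=0.2500, 9/44=0.2045, 14/44=0.3182, 1/44=0.0227
Proportions for Dendroica virens (n=71): 17/71=0.2394, 4/71=0.0563, 12/71=0.1690, 15/71=0.2113, 18/71=0.2535, 5/71=0.0704
Σ p₁ᵢp₂ᵢ = 0.043523 + 0.001278 + 0.042250 + 0.043211 + 0.080664 + 0.001598 = 0.212524
Σp_1ᵢ² = 0.1818² + 0.0227² + 0.2500² + 0.2045² + 0.3182² + 0.0227² = 0.033051 + 0.000515 + 0.062500 + 0.041820 + 0.101251 + 0.000515 = 0.239652
Σp_2ᵢ² = 0.2394² + 0.0563² + 0.1690² + 0.2113² + 0.2535² + 0.0704² = 0.057312 + 0.003170 + 0.028561 + 0.044648 + 0.064262 + 0.004956 = 0.202909
O = 0.212524 / √(0.239652 × 0.202909) = 0.212524 / 0.2205165 = 0.9638

0.96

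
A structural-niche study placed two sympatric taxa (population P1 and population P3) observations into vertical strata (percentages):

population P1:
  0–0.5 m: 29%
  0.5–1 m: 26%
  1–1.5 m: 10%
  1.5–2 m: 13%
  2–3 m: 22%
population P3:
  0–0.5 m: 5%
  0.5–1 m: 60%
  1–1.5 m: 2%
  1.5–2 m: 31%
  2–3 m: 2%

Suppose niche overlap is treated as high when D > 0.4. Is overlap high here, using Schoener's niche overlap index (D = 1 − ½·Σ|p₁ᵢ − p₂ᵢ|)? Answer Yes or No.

Yes

Convert percentages to proportions (divide by 100).
Σ|p₁ᵢ − p₂ᵢ| = 0.24 + 0.34 + 0.08 + 0.18 + 0.20 = 1.04
D = 1 − ½ × 1.04 = 1 − 0.520 = 0.4800
D = 0.4800 > 0.4 → Yes.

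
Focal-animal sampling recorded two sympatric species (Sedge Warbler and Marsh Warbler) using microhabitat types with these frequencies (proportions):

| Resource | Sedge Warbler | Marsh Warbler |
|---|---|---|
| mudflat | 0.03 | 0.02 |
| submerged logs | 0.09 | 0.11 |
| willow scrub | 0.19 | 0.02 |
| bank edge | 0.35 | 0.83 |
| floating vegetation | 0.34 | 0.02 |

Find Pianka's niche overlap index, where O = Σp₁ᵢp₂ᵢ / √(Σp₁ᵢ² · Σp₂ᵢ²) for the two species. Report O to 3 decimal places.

Σ p₁ᵢp₂ᵢ = 0.0006 + 0.0099 + 0.0038 + 0.2905 + 0.0068 = 0.3116
Σp_1ᵢ² = 0.03² + 0.09² + 0.19² + 0.35² + 0.34² = 0.0009 + 0.0081 + 0.0361 + 0.1225 + 0.1156 = 0.2832
Σp_2ᵢ² = 0.02² + 0.11² + 0.02² + 0.83² + 0.02² = 0.0004 + 0.0121 + 0.0004 + 0.6889 + 0.0004 = 0.7022
O = 0.3116 / √(0.2832 × 0.7022) = 0.3116 / 0.445941 = 0.69875

0.699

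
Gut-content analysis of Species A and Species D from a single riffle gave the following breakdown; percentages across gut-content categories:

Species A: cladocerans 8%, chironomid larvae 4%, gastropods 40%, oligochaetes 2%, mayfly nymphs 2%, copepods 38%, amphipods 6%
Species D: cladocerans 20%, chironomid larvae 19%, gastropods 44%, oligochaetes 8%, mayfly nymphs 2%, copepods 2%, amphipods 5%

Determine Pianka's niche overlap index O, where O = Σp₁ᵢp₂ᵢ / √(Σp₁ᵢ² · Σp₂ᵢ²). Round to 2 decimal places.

0.71

Convert percentages to proportions (divide by 100).
Σ p₁ᵢp₂ᵢ = 0.0160 + 0.0076 + 0.1760 + 0.0016 + 0.0004 + 0.0076 + 0.0030 = 0.2122
Σp_1ᵢ² = 0.08² + 0.04² + 0.40² + 0.02² + 0.02² + 0.38² + 0.06² = 0.0064 + 0.0016 + 0.1600 + 0.0004 + 0.0004 + 0.1444 + 0.0036 = 0.3168
Σp_2ᵢ² = 0.20² + 0.19² + 0.44² + 0.08² + 0.02² + 0.02² + 0.05² = 0.0400 + 0.0361 + 0.1936 + 0.0064 + 0.0004 + 0.0004 + 0.0025 = 0.2794
O = 0.2122 / √(0.3168 × 0.2794) = 0.2122 / 0.29751 = 0.7133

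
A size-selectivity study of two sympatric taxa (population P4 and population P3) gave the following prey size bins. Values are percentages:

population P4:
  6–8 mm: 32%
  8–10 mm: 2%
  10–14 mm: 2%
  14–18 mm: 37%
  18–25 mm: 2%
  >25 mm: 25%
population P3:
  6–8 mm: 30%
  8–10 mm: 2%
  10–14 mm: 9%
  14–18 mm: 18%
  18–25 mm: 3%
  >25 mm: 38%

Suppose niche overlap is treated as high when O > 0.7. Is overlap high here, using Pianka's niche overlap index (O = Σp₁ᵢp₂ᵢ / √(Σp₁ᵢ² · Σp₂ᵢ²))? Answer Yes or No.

Yes

Convert percentages to proportions (divide by 100).
Σ p₁ᵢp₂ᵢ = 0.0960 + 0.0004 + 0.0018 + 0.0666 + 0.0006 + 0.0950 = 0.2604
Σp_1ᵢ² = 0.32² + 0.02² + 0.02² + 0.37² + 0.02² + 0.25² = 0.1024 + 0.0004 + 0.0004 + 0.1369 + 0.0004 + 0.0625 = 0.3030
Σp_2ᵢ² = 0.30² + 0.02² + 0.09² + 0.18² + 0.03² + 0.38² = 0.0900 + 0.0004 + 0.0081 + 0.0324 + 0.0009 + 0.1444 = 0.2762
O = 0.2604 / √(0.3030 × 0.2762) = 0.2604 / 0.28929 = 0.9001
O = 0.9001 > 0.7 → Yes.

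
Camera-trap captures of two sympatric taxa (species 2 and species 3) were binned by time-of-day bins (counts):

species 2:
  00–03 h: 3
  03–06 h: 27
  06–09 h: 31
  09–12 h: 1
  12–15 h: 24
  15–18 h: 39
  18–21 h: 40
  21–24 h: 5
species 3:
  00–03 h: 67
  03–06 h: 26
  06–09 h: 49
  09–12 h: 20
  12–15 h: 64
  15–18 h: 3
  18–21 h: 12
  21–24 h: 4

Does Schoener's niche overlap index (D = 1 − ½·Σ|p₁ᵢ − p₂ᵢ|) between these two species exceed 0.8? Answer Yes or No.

Proportions for species 2 (n=170): 3/170=0.0176, 27/170=0.1588, 31/170=0.1824, 1/170=0.0059, 24/170=0.1412, 39/170=0.2294, 40/170=0.2353, 5/170=0.0294
Proportions for species 3 (n=245): 67/245=0.2735, 26/245=0.1061, 49/245=0.2000, 20/245=0.0816, 64/245=0.2612, 3/245=0.0122, 12/245=0.0490, 4/245=0.0163
Σ|p₁ᵢ − p₂ᵢ| = 0.2559 + 0.0527 + 0.0176 + 0.0757 + 0.1200 + 0.2172 + 0.1863 + 0.0131 = 0.9385
D = 1 − ½ × 0.9385 = 1 − 0.46925 = 0.53075
D = 0.53075 < 0.8 → No.

No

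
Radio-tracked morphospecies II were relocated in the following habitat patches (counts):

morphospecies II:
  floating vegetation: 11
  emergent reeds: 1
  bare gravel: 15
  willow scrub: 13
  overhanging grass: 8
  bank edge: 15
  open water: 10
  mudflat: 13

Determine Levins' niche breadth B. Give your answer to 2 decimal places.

Proportions for morphospecies II (n=86): 11/86=0.1279, 1/86=0.0116, 15/86=0.1744, 13/86=0.1512, 8/86=0.0930, 15/86=0.1744, 10/86=0.1163, 13/86=0.1512
Σpᵢ² = 0.1279² + 0.0116² + 0.1744² + 0.1512² + 0.0930² + 0.1744² + 0.1163² + 0.1512² = 0.016358 + 0.000135 + 0.030415 + 0.022861 + 0.008649 + 0.030415 + 0.013526 + 0.022861 = 0.145220
B = 1 / 0.145220 = 6.8861

6.89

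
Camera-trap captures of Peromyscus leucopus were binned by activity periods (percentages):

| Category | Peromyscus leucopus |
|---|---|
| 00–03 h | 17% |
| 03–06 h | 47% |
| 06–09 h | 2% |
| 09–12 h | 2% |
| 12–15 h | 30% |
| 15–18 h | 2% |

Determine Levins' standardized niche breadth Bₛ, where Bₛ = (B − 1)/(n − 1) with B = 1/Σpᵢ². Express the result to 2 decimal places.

0.39

Convert percentages to proportions (divide by 100).
Σpᵢ² = 0.17² + 0.47² + 0.02² + 0.02² + 0.30² + 0.02² = 0.0289 + 0.2209 + 0.0004 + 0.0004 + 0.0900 + 0.0004 = 0.3410
B = 1 / 0.3410 = 2.9326
Bₛ = (B − 1)/(n − 1) = (2.9326 − 1)/(6 − 1) = 1.9326/5 = 0.3865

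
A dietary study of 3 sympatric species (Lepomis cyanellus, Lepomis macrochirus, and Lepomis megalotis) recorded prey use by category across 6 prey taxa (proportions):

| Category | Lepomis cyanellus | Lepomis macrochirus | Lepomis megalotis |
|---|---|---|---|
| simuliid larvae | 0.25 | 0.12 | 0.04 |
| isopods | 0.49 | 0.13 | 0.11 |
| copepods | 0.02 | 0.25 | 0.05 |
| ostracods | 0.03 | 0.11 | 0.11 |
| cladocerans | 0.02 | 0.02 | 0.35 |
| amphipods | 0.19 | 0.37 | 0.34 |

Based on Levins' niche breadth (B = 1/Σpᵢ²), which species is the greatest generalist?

Σp_cyanᵢ² = 0.25² + 0.49² + 0.02² + 0.03² + 0.02² + 0.19² = 0.0625 + 0.2401 + 0.0004 + 0.0009 + 0.0004 + 0.0361 = 0.3404
B_cyan = 1 / 0.3404 = 2.9377
Σp_macrᵢ² = 0.12² + 0.13² + 0.25² + 0.11² + 0.02² + 0.37² = 0.0144 + 0.0169 + 0.0625 + 0.0121 + 0.0004 + 0.1369 = 0.2432
B_macr = 1 / 0.2432 = 4.1118
Σp_megaᵢ² = 0.04² + 0.11² + 0.05² + 0.11² + 0.35² + 0.34² = 0.0016 + 0.0121 + 0.0025 + 0.0121 + 0.1225 + 0.1156 = 0.2664
B_mega = 1 / 0.2664 = 3.7538
Highest B → broadest niche (most generalist): Lepomis macrochirus (B = 4.11).

Lepomis macrochirus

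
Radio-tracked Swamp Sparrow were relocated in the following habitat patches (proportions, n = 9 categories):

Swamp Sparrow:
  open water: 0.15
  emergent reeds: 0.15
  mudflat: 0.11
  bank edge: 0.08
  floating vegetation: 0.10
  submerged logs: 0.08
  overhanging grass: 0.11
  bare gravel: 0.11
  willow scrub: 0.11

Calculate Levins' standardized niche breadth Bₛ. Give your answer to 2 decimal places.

0.95

Σpᵢ² = 0.15² + 0.15² + 0.11² + 0.08² + 0.10² + 0.08² + 0.11² + 0.11² + 0.11² = 0.0225 + 0.0225 + 0.0121 + 0.0064 + 0.0100 + 0.0064 + 0.0121 + 0.0121 + 0.0121 = 0.1162
B = 1 / 0.1162 = 8.6059
Bₛ = (B − 1)/(n − 1) = (8.6059 − 1)/(9 − 1) = 7.6059/8 = 0.9507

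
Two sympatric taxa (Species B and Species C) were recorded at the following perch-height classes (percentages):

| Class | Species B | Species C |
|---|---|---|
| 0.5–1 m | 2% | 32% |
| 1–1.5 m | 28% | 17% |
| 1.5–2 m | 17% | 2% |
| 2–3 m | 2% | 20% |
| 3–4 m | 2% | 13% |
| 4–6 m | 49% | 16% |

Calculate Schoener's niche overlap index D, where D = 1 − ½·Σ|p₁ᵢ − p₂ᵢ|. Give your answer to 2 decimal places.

Convert percentages to proportions (divide by 100).
Σ|p₁ᵢ − p₂ᵢ| = 0.30 + 0.11 + 0.15 + 0.18 + 0.11 + 0.33 = 1.18
D = 1 − ½ × 1.18 = 1 − 0.590 = 0.4100

0.41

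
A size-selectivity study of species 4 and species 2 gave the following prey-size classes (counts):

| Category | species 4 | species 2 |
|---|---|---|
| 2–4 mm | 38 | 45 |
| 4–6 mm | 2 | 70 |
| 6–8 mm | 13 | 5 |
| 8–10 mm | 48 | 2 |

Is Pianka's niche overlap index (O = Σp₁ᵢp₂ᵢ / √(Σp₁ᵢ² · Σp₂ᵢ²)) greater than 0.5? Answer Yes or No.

Proportions for species 4 (n=101): 38/101=0.3762, 2/101=0.0198, 13/101=0.1287, 48/101=0.4752
Proportions for species 2 (n=122): 45/122=0.3689, 70/122=0.5738, 5/122=0.0410, 2/122=0.0164
Σ p₁ᵢp₂ᵢ = 0.138780 + 0.011361 + 0.005277 + 0.007793 = 0.163211
Σp_1ᵢ² = 0.3762² + 0.0198² + 0.1287² + 0.4752² = 0.141526 + 0.000392 + 0.016564 + 0.225815 = 0.384297
Σp_2ᵢ² = 0.3689² + 0.5738² + 0.0410² + 0.0164² = 0.136087 + 0.329246 + 0.001681 + 0.000269 = 0.467283
O = 0.163211 / √(0.384297 × 0.467283) = 0.163211 / 0.4237634 = 0.3851
O = 0.3851 < 0.5 → No.

No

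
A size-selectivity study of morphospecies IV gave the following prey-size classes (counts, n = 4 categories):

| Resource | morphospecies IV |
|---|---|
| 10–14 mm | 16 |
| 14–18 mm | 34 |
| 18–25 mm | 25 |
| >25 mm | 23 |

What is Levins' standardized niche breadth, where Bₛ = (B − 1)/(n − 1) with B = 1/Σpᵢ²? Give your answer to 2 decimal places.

Proportions for morphospecies IV (n=98): 16/98=0.1633, 34/98=0.3469, 25/98=0.2551, 23/98=0.2347
Σpᵢ² = 0.1633² + 0.3469² + 0.2551² + 0.2347² = 0.026667 + 0.120340 + 0.065076 + 0.055084 = 0.267167
B = 1 / 0.267167 = 3.7430
Bₛ = (B − 1)/(n − 1) = (3.7430 − 1)/(4 − 1) = 2.7430/3 = 0.9143

0.91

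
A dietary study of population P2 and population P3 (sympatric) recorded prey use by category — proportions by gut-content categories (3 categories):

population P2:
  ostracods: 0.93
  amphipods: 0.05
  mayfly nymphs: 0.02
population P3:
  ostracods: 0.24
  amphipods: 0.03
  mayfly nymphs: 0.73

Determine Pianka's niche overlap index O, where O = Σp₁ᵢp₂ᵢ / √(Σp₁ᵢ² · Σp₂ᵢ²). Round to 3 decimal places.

Σ p₁ᵢp₂ᵢ = 0.2232 + 0.0015 + 0.0146 = 0.2393
Σp_1ᵢ² = 0.93² + 0.05² + 0.02² = 0.8649 + 0.0025 + 0.0004 = 0.8678
Σp_2ᵢ² = 0.24² + 0.03² + 0.73² = 0.0576 + 0.0009 + 0.5329 = 0.5914
O = 0.2393 / √(0.8678 × 0.5914) = 0.2393 / 0.716392 = 0.33403

0.334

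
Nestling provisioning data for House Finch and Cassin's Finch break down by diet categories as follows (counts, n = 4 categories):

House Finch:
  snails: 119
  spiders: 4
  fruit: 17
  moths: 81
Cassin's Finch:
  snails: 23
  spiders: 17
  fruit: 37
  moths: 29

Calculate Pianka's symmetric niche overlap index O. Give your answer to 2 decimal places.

0.72

Proportions for House Finch (n=221): 119/221=0.5385, 4/221=0.0181, 17/221=0.0769, 81/221=0.3665
Proportions for Cassin's Finch (n=106): 23/106=0.2170, 17/106=0.1604, 37/106=0.3491, 29/106=0.2736
Σ p₁ᵢp₂ᵢ = 0.116855 + 0.002903 + 0.026846 + 0.100274 = 0.246878
Σp_1ᵢ² = 0.5385² + 0.0181² + 0.0769² + 0.3665² = 0.289982 + 0.000328 + 0.005914 + 0.134322 = 0.430546
Σp_2ᵢ² = 0.2170² + 0.1604² + 0.3491² + 0.2736² = 0.047089 + 0.025728 + 0.121871 + 0.074857 = 0.269545
O = 0.246878 / √(0.430546 × 0.269545) = 0.246878 / 0.3406634 = 0.7247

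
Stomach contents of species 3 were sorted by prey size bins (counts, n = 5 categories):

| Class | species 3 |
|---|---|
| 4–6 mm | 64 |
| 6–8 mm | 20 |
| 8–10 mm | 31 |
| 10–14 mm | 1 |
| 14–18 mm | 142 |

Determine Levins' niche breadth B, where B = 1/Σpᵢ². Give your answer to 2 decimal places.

2.60

Proportions for species 3 (n=258): 64/258=0.2481, 20/258=0.0775, 31/258=0.1202, 1/258=0.0039, 142/258=0.5504
Σpᵢ² = 0.2481² + 0.0775² + 0.1202² + 0.0039² + 0.5504² = 0.061554 + 0.006006 + 0.014448 + 0.000015 + 0.302940 = 0.384963
B = 1 / 0.384963 = 2.5977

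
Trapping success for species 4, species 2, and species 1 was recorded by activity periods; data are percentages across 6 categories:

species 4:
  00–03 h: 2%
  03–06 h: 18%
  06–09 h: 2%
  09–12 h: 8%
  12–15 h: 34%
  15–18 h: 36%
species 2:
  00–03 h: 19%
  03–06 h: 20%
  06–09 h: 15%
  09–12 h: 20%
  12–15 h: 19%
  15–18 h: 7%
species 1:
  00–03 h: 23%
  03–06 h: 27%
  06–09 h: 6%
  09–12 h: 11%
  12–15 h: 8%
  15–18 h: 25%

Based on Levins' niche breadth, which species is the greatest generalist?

Convert percentages to proportions (divide by 100).
Σp_4ᵢ² = 0.02² + 0.18² + 0.02² + 0.08² + 0.34² + 0.36² = 0.0004 + 0.0324 + 0.0004 + 0.0064 + 0.1156 + 0.1296 = 0.2848
B_4 = 1 / 0.2848 = 3.5112
Σp_2ᵢ² = 0.19² + 0.20² + 0.15² + 0.20² + 0.19² + 0.07² = 0.0361 + 0.0400 + 0.0225 + 0.0400 + 0.0361 + 0.0049 = 0.1796
B_2 = 1 / 0.1796 = 5.5679
Σp_1ᵢ² = 0.23² + 0.27² + 0.06² + 0.11² + 0.08² + 0.25² = 0.0529 + 0.0729 + 0.0036 + 0.0121 + 0.0064 + 0.0625 = 0.2104
B_1 = 1 / 0.2104 = 4.7529
Highest B → broadest niche (most generalist): species 2 (B = 5.57).

species 2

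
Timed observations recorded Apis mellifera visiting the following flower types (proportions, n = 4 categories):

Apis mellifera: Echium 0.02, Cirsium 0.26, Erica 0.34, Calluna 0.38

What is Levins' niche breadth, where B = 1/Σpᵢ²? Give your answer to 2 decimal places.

Σpᵢ² = 0.02² + 0.26² + 0.34² + 0.38² = 0.0004 + 0.0676 + 0.1156 + 0.1444 = 0.3280
B = 1 / 0.3280 = 3.0488

3.05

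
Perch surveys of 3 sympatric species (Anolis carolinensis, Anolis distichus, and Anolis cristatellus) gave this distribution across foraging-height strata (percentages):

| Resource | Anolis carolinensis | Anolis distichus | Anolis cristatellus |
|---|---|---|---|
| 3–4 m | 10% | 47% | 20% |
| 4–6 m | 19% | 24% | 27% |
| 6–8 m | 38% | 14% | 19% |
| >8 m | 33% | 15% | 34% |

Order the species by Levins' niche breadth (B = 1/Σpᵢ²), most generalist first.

Anolis cristatellus > Anolis carolinensis > Anolis distichus

Convert percentages to proportions (divide by 100).
Σp_caroᵢ² = 0.10² + 0.19² + 0.38² + 0.33² = 0.0100 + 0.0361 + 0.1444 + 0.1089 = 0.2994
B_caro = 1 / 0.2994 = 3.3400
Σp_distᵢ² = 0.47² + 0.24² + 0.14² + 0.15² = 0.2209 + 0.0576 + 0.0196 + 0.0225 = 0.3206
B_dist = 1 / 0.3206 = 3.1192
Σp_crisᵢ² = 0.20² + 0.27² + 0.19² + 0.34² = 0.0400 + 0.0729 + 0.0361 + 0.1156 = 0.2646
B_cris = 1 / 0.2646 = 3.7793
Ranking by B (broadest → narrowest): Anolis cristatellus (3.78) > Anolis carolinensis (3.34) > Anolis distichus (3.12)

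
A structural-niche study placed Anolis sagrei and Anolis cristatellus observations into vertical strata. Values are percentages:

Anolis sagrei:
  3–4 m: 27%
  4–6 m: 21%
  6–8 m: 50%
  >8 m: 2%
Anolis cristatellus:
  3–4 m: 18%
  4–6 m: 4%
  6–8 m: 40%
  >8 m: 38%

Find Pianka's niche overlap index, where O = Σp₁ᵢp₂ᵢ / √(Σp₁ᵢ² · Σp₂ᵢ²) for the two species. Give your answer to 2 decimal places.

Convert percentages to proportions (divide by 100).
Σ p₁ᵢp₂ᵢ = 0.0486 + 0.0084 + 0.2000 + 0.0076 = 0.2646
Σp_1ᵢ² = 0.27² + 0.21² + 0.50² + 0.02² = 0.0729 + 0.0441 + 0.2500 + 0.0004 = 0.3674
Σp_2ᵢ² = 0.18² + 0.04² + 0.40² + 0.38² = 0.0324 + 0.0016 + 0.1600 + 0.1444 = 0.3384
O = 0.2646 / √(0.3674 × 0.3384) = 0.2646 / 0.35260 = 0.7504

0.75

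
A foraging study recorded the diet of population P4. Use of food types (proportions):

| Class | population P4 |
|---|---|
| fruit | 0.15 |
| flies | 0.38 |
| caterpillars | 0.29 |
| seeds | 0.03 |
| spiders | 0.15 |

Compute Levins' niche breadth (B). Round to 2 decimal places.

3.64

Σpᵢ² = 0.15² + 0.38² + 0.29² + 0.03² + 0.15² = 0.0225 + 0.1444 + 0.0841 + 0.0009 + 0.0225 = 0.2744
B = 1 / 0.2744 = 3.6443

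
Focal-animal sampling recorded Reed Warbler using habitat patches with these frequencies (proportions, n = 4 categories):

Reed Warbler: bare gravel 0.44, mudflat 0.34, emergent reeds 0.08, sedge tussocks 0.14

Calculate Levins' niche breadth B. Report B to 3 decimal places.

Σpᵢ² = 0.44² + 0.34² + 0.08² + 0.14² = 0.1936 + 0.1156 + 0.0064 + 0.0196 = 0.3352
B = 1 / 0.3352 = 2.98329

2.983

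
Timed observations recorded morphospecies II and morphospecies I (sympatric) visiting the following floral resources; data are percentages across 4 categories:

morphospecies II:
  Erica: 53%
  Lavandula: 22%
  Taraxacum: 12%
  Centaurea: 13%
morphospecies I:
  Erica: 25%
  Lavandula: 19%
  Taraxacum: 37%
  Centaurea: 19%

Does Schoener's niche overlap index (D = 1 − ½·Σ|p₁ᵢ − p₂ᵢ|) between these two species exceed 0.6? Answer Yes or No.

Convert percentages to proportions (divide by 100).
Σ|p₁ᵢ − p₂ᵢ| = 0.28 + 0.03 + 0.25 + 0.06 = 0.62
D = 1 − ½ × 0.62 = 1 − 0.310 = 0.6900
D = 0.6900 > 0.6 → Yes.

Yes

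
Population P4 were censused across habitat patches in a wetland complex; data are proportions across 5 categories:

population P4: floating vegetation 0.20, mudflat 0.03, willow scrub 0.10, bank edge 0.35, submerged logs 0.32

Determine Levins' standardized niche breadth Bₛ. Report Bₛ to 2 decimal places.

Σpᵢ² = 0.20² + 0.03² + 0.10² + 0.35² + 0.32² = 0.0400 + 0.0009 + 0.0100 + 0.1225 + 0.1024 = 0.2758
B = 1 / 0.2758 = 3.6258
Bₛ = (B − 1)/(n − 1) = (3.6258 − 1)/(5 − 1) = 2.6258/4 = 0.6565

0.66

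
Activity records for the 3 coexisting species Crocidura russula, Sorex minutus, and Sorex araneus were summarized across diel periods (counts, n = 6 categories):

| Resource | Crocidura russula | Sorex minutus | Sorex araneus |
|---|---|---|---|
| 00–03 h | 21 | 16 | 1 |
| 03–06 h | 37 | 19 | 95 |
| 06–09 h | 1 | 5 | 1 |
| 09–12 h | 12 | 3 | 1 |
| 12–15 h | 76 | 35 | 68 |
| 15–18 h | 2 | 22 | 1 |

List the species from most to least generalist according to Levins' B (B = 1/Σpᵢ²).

Sorex minutus > Crocidura russula > Sorex araneus

Proportions for Crocidura russula (n=149): 21/149=0.1409, 37/149=0.2483, 1/149=0.0067, 12/149=0.0805, 76/149=0.5101, 2/149=0.0134
Proportions for Sorex minutus (n=100): 16/100=0.1600, 19/100=0.1900, 5/100=0.0500, 3/100=0.0300, 35/100=0.3500, 22/100=0.2200
Proportions for Sorex araneus (n=167): 1/167=0.0060, 95/167=0.5689, 1/167=0.0060, 1/167=0.0060, 68/167=0.4072, 1/167=0.0060
Σp_russᵢ² = 0.1409² + 0.2483² + 0.0067² + 0.0805² + 0.5101² + 0.0134² = 0.019853 + 0.061653 + 0.000045 + 0.006480 + 0.260202 + 0.000180 = 0.348413
B_russ = 1 / 0.348413 = 2.8702
Σp_minuᵢ² = 0.1600² + 0.1900² + 0.0500² + 0.0300² + 0.3500² + 0.2200² = 0.025600 + 0.036100 + 0.002500 + 0.000900 + 0.122500 + 0.048400 = 0.236000
B_minu = 1 / 0.236000 = 4.2373
Σp_aranᵢ² = 0.0060² + 0.5689² + 0.0060² + 0.0060² + 0.4072² + 0.0060² = 0.000036 + 0.323647 + 0.000036 + 0.000036 + 0.165812 + 0.000036 = 0.489603
B_aran = 1 / 0.489603 = 2.0425
Ranking by B (broadest → narrowest): Sorex minutus (4.24) > Crocidura russula (2.87) > Sorex araneus (2.04)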